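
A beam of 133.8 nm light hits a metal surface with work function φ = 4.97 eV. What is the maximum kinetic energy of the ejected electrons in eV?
4.2964 eV

Using Einstein's photoelectric equation: KE_max = hf - φ = hc/λ - φ

First, calculate the photon energy:
E_photon = hc/λ = (6.626×10⁻³⁴ J·s)(3×10⁸ m/s) / (133.8×10⁻⁹ m)
E_photon = 9.2664 eV

Then, the maximum kinetic energy:
KE_max = E_photon - φ = 9.2664 eV - 4.97 eV = 4.2964 eV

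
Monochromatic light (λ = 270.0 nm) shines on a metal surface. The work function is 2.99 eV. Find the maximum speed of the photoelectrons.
7.5069e+05 m/s

First, find the maximum kinetic energy:
E_photon = hc/λ = 4.5920 eV
KE_max = E_photon - φ = 4.5920 - 2.99 = 1.6020 eV

Convert to Joules: KE_max = 1.6020 × 1.602×10⁻¹⁹ J = 2.5667e-19 J

Then use KE = ½mv² to find velocity:
v = √(2·KE/m) = √(2 × 2.5667e-19 J / 9.109e-31 kg)
v = 7.5069e+05 m/s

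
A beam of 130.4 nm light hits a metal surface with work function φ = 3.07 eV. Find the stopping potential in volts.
6.4380 V

The stopping potential V_s satisfies: eV_s = KE_max

First, find KE_max using Einstein's equation:
E_photon = hc/λ = 9.5080 eV
KE_max = E_photon - φ = 9.5080 - 3.07 = 6.4380 eV

Since eV_s = KE_max:
V_s = KE_max/e = 6.4380 V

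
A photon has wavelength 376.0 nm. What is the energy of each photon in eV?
3.2975 eV

Using E = hf = hc/λ:

E = hc/λ = (6.626×10⁻³⁴ J·s)(3×10⁸ m/s) / (376.0×10⁻⁹ m)
E = 3.2975 eV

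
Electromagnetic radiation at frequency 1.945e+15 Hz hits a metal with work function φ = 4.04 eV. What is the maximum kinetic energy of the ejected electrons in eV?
4.0039 eV

Using Einstein's photoelectric equation: KE_max = hf - φ

First, calculate the photon energy:
E_photon = hf = (6.626×10⁻³⁴ J·s)(1.945e+15 Hz)
E_photon = 8.0439 eV

Then, the maximum kinetic energy:
KE_max = E_photon - φ = 8.0439 eV - 4.04 eV = 4.0039 eV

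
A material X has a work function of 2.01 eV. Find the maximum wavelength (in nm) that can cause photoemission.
616.84 nm

The threshold wavelength is when the photon energy equals the work function:
hc/λ₀ = φ

Solving for λ₀:
λ₀ = hc/φ = (6.626×10⁻³⁴ J·s)(3×10⁸ m/s) / (2.01 eV × 1.602×10⁻¹⁹ J/eV)
λ₀ = 616.84 nm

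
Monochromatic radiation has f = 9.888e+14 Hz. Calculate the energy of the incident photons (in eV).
4.0893 eV

Using E = hf:

E = hf = (6.626×10⁻³⁴ J·s)(9.888e+14 Hz)
E = 4.0893 eV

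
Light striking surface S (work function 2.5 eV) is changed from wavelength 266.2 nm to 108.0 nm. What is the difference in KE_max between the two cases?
6.8225 eV

Using Einstein's equation: KE_max = hc/λ - φ

For λ₁ = 266.2 nm:
KE₁ = hc/λ₁ - φ = 4.6576 - 2.5 = 2.1576 eV

For λ₂ = 108.0 nm:
KE₂ = hc/λ₂ - φ = 11.4800 - 2.5 = 8.9800 eV

Change in KE:
ΔKE = KE₂ - KE₁ = 8.9800 - 2.1576 = 6.8225 eV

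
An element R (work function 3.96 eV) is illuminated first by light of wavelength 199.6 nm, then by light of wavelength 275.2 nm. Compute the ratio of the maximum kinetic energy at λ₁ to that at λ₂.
4.1296

Using Einstein's equation: KE_max = hc/λ - φ

For λ₁ = 199.6 nm:
E₁ = hc/λ₁ = 6.2116 eV
KE₁ = E₁ - φ = 6.2116 - 3.96 = 2.2516 eV

For λ₂ = 275.2 nm:
E₂ = hc/λ₂ = 4.5052 eV
KE₂ = E₂ - φ = 4.5052 - 3.96 = 0.5452 eV

Ratio: KE₁/KE₂ = 2.2516/0.5452 = 4.1296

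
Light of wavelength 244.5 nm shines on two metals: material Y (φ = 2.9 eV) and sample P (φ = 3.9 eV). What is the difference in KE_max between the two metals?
1.0000 eV

Using KE_max = hc/λ - φ for each metal:

Photon energy: E = hc/λ = 5.0709 eV

For material Y (φ₁ = 2.9 eV):
KE₁ = E - φ₁ = 5.0709 - 2.9 = 2.1709 eV

For sample P (φ₂ = 3.9 eV):
KE₂ = E - φ₂ = 5.0709 - 3.9 = 1.1709 eV

Difference:
ΔKE = KE₁ - KE₂ = 2.1709 - 1.1709 = 1.0000 eV

Note: The difference equals the difference in work functions: 3.9 - 2.9 = 1.00 eV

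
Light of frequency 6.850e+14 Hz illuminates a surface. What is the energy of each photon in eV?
2.8329 eV

Using E = hf:

E = hf = (6.626×10⁻³⁴ J·s)(6.850e+14 Hz)
E = 2.8329 eV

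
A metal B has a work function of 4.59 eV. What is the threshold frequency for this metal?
1.1099e+15 Hz

The threshold frequency is when the photon energy equals the work function:
hf₀ = φ

Solving for f₀:
f₀ = φ/h = (4.59 eV × 1.602×10⁻¹⁹ J/eV) / (6.626×10⁻³⁴ J·s)
f₀ = 1.1099e+15 Hz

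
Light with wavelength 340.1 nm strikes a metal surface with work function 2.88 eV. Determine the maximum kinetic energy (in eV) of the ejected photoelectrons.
0.7655 eV

Using Einstein's photoelectric equation: KE_max = hf - φ = hc/λ - φ

First, calculate the photon energy:
E_photon = hc/λ = (6.626×10⁻³⁴ J·s)(3×10⁸ m/s) / (340.1×10⁻⁹ m)
E_photon = 3.6455 eV

Then, the maximum kinetic energy:
KE_max = E_photon - φ = 3.6455 eV - 2.88 eV = 0.7655 eV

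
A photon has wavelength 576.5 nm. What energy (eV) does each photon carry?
2.1506 eV

Using E = hf = hc/λ:

E = hc/λ = (6.626×10⁻³⁴ J·s)(3×10⁸ m/s) / (576.5×10⁻⁹ m)
E = 2.1506 eV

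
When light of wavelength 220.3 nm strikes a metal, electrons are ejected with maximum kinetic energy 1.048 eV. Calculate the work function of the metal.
4.58 eV

From Einstein's photoelectric equation: KE_max = hf - φ = hc/λ - φ

Rearranging for φ:
φ = hc/λ - KE_max

Calculate photon energy:
E_photon = hc/λ = 5.6280 eV

Therefore:
φ = 5.6280 - 1.048 = 4.58 eV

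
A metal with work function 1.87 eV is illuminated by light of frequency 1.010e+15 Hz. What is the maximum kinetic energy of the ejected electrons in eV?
2.3070 eV

Using Einstein's photoelectric equation: KE_max = hf - φ

First, calculate the photon energy:
E_photon = hf = (6.626×10⁻³⁴ J·s)(1.010e+15 Hz)
E_photon = 4.1770 eV

Then, the maximum kinetic energy:
KE_max = E_photon - φ = 4.1770 eV - 1.87 eV = 2.3070 eV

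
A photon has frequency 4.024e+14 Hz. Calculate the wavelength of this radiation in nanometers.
745.01 nm

Using the wave equation: c = fλ

Solving for wavelength:
λ = c/f = (3×10⁸ m/s) / (4.024e+14 Hz)
λ = 745.01 nm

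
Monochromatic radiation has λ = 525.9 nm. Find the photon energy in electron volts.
2.3576 eV

Using E = hf = hc/λ:

E = hc/λ = (6.626×10⁻³⁴ J·s)(3×10⁸ m/s) / (525.9×10⁻⁹ m)
E = 2.3576 eV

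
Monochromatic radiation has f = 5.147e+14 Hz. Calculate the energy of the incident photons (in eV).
2.1286 eV

Using E = hf:

E = hf = (6.626×10⁻³⁴ J·s)(5.147e+14 Hz)
E = 2.1286 eV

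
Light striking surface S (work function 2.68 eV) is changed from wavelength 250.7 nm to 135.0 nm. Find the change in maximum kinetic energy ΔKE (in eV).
4.2385 eV

Using Einstein's equation: KE_max = hc/λ - φ

For λ₁ = 250.7 nm:
KE₁ = hc/λ₁ - φ = 4.9455 - 2.68 = 2.2655 eV

For λ₂ = 135.0 nm:
KE₂ = hc/λ₂ - φ = 9.1840 - 2.68 = 6.5040 eV

Change in KE:
ΔKE = KE₂ - KE₁ = 6.5040 - 2.2655 = 4.2385 eV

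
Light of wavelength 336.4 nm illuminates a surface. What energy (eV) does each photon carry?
3.6856 eV

Using E = hf = hc/λ:

E = hc/λ = (6.626×10⁻³⁴ J·s)(3×10⁸ m/s) / (336.4×10⁻⁹ m)
E = 3.6856 eV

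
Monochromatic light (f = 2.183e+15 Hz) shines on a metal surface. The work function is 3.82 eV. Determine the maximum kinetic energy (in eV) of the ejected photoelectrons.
5.2082 eV

Using Einstein's photoelectric equation: KE_max = hf - φ

First, calculate the photon energy:
E_photon = hf = (6.626×10⁻³⁴ J·s)(2.183e+15 Hz)
E_photon = 9.0282 eV

Then, the maximum kinetic energy:
KE_max = E_photon - φ = 9.0282 eV - 3.82 eV = 5.2082 eV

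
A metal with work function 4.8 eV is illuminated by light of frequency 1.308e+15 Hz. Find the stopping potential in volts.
0.6095 V

The stopping potential V_s satisfies: eV_s = KE_max

First, find KE_max using Einstein's equation:
E_photon = hf = (6.626×10⁻³⁴ J·s)(1.308e+15 Hz) = 5.4095 eV
KE_max = E_photon - φ = 5.4095 - 4.8 = 0.6095 eV

Since eV_s = KE_max:
V_s = KE_max/e = 0.6095 V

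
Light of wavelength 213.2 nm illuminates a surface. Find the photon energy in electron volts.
5.8154 eV

Using E = hf = hc/λ:

E = hc/λ = (6.626×10⁻³⁴ J·s)(3×10⁸ m/s) / (213.2×10⁻⁹ m)
E = 5.8154 eV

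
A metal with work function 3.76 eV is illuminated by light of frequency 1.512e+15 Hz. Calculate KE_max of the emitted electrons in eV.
2.4931 eV

Using Einstein's photoelectric equation: KE_max = hf - φ

First, calculate the photon energy:
E_photon = hf = (6.626×10⁻³⁴ J·s)(1.512e+15 Hz)
E_photon = 6.2531 eV

Then, the maximum kinetic energy:
KE_max = E_photon - φ = 6.2531 eV - 3.76 eV = 2.4931 eV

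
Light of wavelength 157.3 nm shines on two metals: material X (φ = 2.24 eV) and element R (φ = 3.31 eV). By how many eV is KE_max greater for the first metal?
1.0700 eV

Using KE_max = hc/λ - φ for each metal:

Photon energy: E = hc/λ = 7.8820 eV

For material X (φ₁ = 2.24 eV):
KE₁ = E - φ₁ = 7.8820 - 2.24 = 5.6420 eV

For element R (φ₂ = 3.31 eV):
KE₂ = E - φ₂ = 7.8820 - 3.31 = 4.5720 eV

Difference:
ΔKE = KE₁ - KE₂ = 5.6420 - 4.5720 = 1.0700 eV

Note: The difference equals the difference in work functions: 3.31 - 2.24 = 1.07 eV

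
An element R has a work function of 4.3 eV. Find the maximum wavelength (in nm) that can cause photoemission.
288.34 nm

The threshold wavelength is when the photon energy equals the work function:
hc/λ₀ = φ

Solving for λ₀:
λ₀ = hc/φ = (6.626×10⁻³⁴ J·s)(3×10⁸ m/s) / (4.3 eV × 1.602×10⁻¹⁹ J/eV)
λ₀ = 288.34 nm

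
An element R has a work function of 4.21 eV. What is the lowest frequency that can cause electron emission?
1.0180e+15 Hz

The threshold frequency is when the photon energy equals the work function:
hf₀ = φ

Solving for f₀:
f₀ = φ/h = (4.21 eV × 1.602×10⁻¹⁹ J/eV) / (6.626×10⁻³⁴ J·s)
f₀ = 1.0180e+15 Hz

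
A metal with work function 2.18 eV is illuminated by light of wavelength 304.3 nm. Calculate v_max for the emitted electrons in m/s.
8.1632e+05 m/s

First, find the maximum kinetic energy:
E_photon = hc/λ = 4.0744 eV
KE_max = E_photon - φ = 4.0744 - 2.18 = 1.8944 eV

Convert to Joules: KE_max = 1.8944 × 1.602×10⁻¹⁹ J = 3.0352e-19 J

Then use KE = ½mv² to find velocity:
v = √(2·KE/m) = √(2 × 3.0352e-19 J / 9.109e-31 kg)
v = 8.1632e+05 m/s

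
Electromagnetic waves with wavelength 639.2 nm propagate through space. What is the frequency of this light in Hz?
4.6901e+14 Hz

Using the wave equation: c = fλ

Solving for frequency:
f = c/λ = (3×10⁸ m/s) / (639.2×10⁻⁹ m)
f = 4.6901e+14 Hz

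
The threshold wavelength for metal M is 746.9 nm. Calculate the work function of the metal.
1.66 eV

At the threshold wavelength, photon energy equals work function:
φ = hc/λ₀

Calculating:
φ = (6.626×10⁻³⁴ J·s)(3×10⁸ m/s) / (746.9×10⁻⁹ m)
φ = 1.66 eV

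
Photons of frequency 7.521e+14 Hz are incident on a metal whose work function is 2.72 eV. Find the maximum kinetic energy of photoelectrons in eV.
0.3904 eV

Using Einstein's photoelectric equation: KE_max = hf - φ

First, calculate the photon energy:
E_photon = hf = (6.626×10⁻³⁴ J·s)(7.521e+14 Hz)
E_photon = 3.1104 eV

Then, the maximum kinetic energy:
KE_max = E_photon - φ = 3.1104 eV - 2.72 eV = 0.3904 eV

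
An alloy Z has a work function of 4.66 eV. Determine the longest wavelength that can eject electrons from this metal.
266.06 nm

The threshold wavelength is when the photon energy equals the work function:
hc/λ₀ = φ

Solving for λ₀:
λ₀ = hc/φ = (6.626×10⁻³⁴ J·s)(3×10⁸ m/s) / (4.66 eV × 1.602×10⁻¹⁹ J/eV)
λ₀ = 266.06 nm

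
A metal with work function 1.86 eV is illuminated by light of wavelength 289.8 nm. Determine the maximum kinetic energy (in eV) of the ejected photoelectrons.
2.4183 eV

Using Einstein's photoelectric equation: KE_max = hf - φ = hc/λ - φ

First, calculate the photon energy:
E_photon = hc/λ = (6.626×10⁻³⁴ J·s)(3×10⁸ m/s) / (289.8×10⁻⁹ m)
E_photon = 4.2783 eV

Then, the maximum kinetic energy:
KE_max = E_photon - φ = 4.2783 eV - 1.86 eV = 2.4183 eV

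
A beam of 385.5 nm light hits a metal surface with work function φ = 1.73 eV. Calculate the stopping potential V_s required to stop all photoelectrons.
1.4862 V

The stopping potential V_s satisfies: eV_s = KE_max

First, find KE_max using Einstein's equation:
E_photon = hc/λ = 3.2162 eV
KE_max = E_photon - φ = 3.2162 - 1.73 = 1.4862 eV

Since eV_s = KE_max:
V_s = KE_max/e = 1.4862 V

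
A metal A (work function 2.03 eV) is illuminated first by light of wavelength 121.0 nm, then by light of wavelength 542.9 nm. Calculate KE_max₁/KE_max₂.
32.3822

Using Einstein's equation: KE_max = hc/λ - φ

For λ₁ = 121.0 nm:
E₁ = hc/λ₁ = 10.2466 eV
KE₁ = E₁ - φ = 10.2466 - 2.03 = 8.2166 eV

For λ₂ = 542.9 nm:
E₂ = hc/λ₂ = 2.2837 eV
KE₂ = E₂ - φ = 2.2837 - 2.03 = 0.2537 eV

Ratio: KE₁/KE₂ = 8.2166/0.2537 = 32.3822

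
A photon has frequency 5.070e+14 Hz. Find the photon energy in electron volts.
2.0968 eV

Using E = hf:

E = hf = (6.626×10⁻³⁴ J·s)(5.070e+14 Hz)
E = 2.0968 eV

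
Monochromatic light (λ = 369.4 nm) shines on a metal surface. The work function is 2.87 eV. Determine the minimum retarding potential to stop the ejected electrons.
0.4864 V

The stopping potential V_s satisfies: eV_s = KE_max

First, find KE_max using Einstein's equation:
E_photon = hc/λ = 3.3564 eV
KE_max = E_photon - φ = 3.3564 - 2.87 = 0.4864 eV

Since eV_s = KE_max:
V_s = KE_max/e = 0.4864 V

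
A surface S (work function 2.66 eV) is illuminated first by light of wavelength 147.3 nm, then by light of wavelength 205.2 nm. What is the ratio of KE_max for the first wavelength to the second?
1.7022

Using Einstein's equation: KE_max = hc/λ - φ

For λ₁ = 147.3 nm:
E₁ = hc/λ₁ = 8.4171 eV
KE₁ = E₁ - φ = 8.4171 - 2.66 = 5.7571 eV

For λ₂ = 205.2 nm:
E₂ = hc/λ₂ = 6.0421 eV
KE₂ = E₂ - φ = 6.0421 - 2.66 = 3.3821 eV

Ratio: KE₁/KE₂ = 5.7571/3.3821 = 1.7022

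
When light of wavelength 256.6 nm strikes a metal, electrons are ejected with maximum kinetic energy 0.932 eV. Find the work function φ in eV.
3.90 eV

From Einstein's photoelectric equation: KE_max = hf - φ = hc/λ - φ

Rearranging for φ:
φ = hc/λ - KE_max

Calculate photon energy:
E_photon = hc/λ = 4.8318 eV

Therefore:
φ = 4.8318 - 0.932 = 3.90 eV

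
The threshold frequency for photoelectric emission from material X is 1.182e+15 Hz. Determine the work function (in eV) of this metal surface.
4.89 eV

At the threshold frequency, photon energy equals work function:
φ = hf₀

Calculating:
φ = (6.626×10⁻³⁴ J·s)(1.182e+15 Hz)
φ = 4.89 eV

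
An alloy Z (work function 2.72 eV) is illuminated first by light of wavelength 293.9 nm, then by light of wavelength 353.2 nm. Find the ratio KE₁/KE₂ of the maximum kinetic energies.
1.8962

Using Einstein's equation: KE_max = hc/λ - φ

For λ₁ = 293.9 nm:
E₁ = hc/λ₁ = 4.2186 eV
KE₁ = E₁ - φ = 4.2186 - 2.72 = 1.4986 eV

For λ₂ = 353.2 nm:
E₂ = hc/λ₂ = 3.5103 eV
KE₂ = E₂ - φ = 3.5103 - 2.72 = 0.7903 eV

Ratio: KE₁/KE₂ = 1.4986/0.7903 = 1.8962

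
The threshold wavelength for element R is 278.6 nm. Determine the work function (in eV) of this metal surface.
4.45 eV

At the threshold wavelength, photon energy equals work function:
φ = hc/λ₀

Calculating:
φ = (6.626×10⁻³⁴ J·s)(3×10⁸ m/s) / (278.6×10⁻⁹ m)
φ = 4.45 eV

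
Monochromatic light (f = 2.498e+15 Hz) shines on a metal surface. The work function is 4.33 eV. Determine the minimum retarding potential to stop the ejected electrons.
6.0009 V

The stopping potential V_s satisfies: eV_s = KE_max

First, find KE_max using Einstein's equation:
E_photon = hf = (6.626×10⁻³⁴ J·s)(2.498e+15 Hz) = 10.3309 eV
KE_max = E_photon - φ = 10.3309 - 4.33 = 6.0009 eV

Since eV_s = KE_max:
V_s = KE_max/e = 6.0009 V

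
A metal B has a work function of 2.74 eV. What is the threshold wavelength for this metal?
452.50 nm

The threshold wavelength is when the photon energy equals the work function:
hc/λ₀ = φ

Solving for λ₀:
λ₀ = hc/φ = (6.626×10⁻³⁴ J·s)(3×10⁸ m/s) / (2.74 eV × 1.602×10⁻¹⁹ J/eV)
λ₀ = 452.50 nm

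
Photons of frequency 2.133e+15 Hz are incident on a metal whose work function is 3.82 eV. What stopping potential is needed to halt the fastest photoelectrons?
5.0014 V

The stopping potential V_s satisfies: eV_s = KE_max

First, find KE_max using Einstein's equation:
E_photon = hf = (6.626×10⁻³⁴ J·s)(2.133e+15 Hz) = 8.8214 eV
KE_max = E_photon - φ = 8.8214 - 3.82 = 5.0014 eV

Since eV_s = KE_max:
V_s = KE_max/e = 5.0014 V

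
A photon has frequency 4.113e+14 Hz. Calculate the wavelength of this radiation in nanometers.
728.89 nm

Using the wave equation: c = fλ

Solving for wavelength:
λ = c/f = (3×10⁸ m/s) / (4.113e+14 Hz)
λ = 728.89 nm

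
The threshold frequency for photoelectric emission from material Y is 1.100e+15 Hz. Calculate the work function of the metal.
4.55 eV

At the threshold frequency, photon energy equals work function:
φ = hf₀

Calculating:
φ = (6.626×10⁻³⁴ J·s)(1.100e+15 Hz)
φ = 4.55 eV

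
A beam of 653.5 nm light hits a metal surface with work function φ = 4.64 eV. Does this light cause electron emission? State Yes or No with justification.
No

For photoemission, the photon energy must exceed the work function.

Photon energy: E = hc/λ = 1.8972 eV
Work function: φ = 4.64 eV

Since E_photon (1.8972 eV) < φ (4.64 eV), photoemission will NOT occur.
The threshold wavelength is λ₀ = hc/φ = 267.2 nm.
Since 653.5 nm > 267.2 nm, the photons lack sufficient energy.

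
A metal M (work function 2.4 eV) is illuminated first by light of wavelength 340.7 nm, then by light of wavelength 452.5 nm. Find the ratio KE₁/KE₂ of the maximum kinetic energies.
3.6446

Using Einstein's equation: KE_max = hc/λ - φ

For λ₁ = 340.7 nm:
E₁ = hc/λ₁ = 3.6391 eV
KE₁ = E₁ - φ = 3.6391 - 2.4 = 1.2391 eV

For λ₂ = 452.5 nm:
E₂ = hc/λ₂ = 2.7400 eV
KE₂ = E₂ - φ = 2.7400 - 2.4 = 0.3400 eV

Ratio: KE₁/KE₂ = 1.2391/0.3400 = 3.6446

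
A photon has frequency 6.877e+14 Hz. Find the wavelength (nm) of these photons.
435.93 nm

Using the wave equation: c = fλ

Solving for wavelength:
λ = c/f = (3×10⁸ m/s) / (6.877e+14 Hz)
λ = 435.93 nm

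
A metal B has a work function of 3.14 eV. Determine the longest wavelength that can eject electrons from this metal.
394.85 nm

The threshold wavelength is when the photon energy equals the work function:
hc/λ₀ = φ

Solving for λ₀:
λ₀ = hc/φ = (6.626×10⁻³⁴ J·s)(3×10⁸ m/s) / (3.14 eV × 1.602×10⁻¹⁹ J/eV)
λ₀ = 394.85 nm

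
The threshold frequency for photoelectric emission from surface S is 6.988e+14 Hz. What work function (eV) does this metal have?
2.89 eV

At the threshold frequency, photon energy equals work function:
φ = hf₀

Calculating:
φ = (6.626×10⁻³⁴ J·s)(6.988e+14 Hz)
φ = 2.89 eV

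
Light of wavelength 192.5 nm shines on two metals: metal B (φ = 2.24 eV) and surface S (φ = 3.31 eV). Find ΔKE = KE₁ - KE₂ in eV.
1.0700 eV

Using KE_max = hc/λ - φ for each metal:

Photon energy: E = hc/λ = 6.4407 eV

For metal B (φ₁ = 2.24 eV):
KE₁ = E - φ₁ = 6.4407 - 2.24 = 4.2007 eV

For surface S (φ₂ = 3.31 eV):
KE₂ = E - φ₂ = 6.4407 - 3.31 = 3.1307 eV

Difference:
ΔKE = KE₁ - KE₂ = 4.2007 - 3.1307 = 1.0700 eV

Note: The difference equals the difference in work functions: 3.31 - 2.24 = 1.07 eV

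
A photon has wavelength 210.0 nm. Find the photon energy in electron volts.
5.9040 eV

Using E = hf = hc/λ:

E = hc/λ = (6.626×10⁻³⁴ J·s)(3×10⁸ m/s) / (210.0×10⁻⁹ m)
E = 5.9040 eV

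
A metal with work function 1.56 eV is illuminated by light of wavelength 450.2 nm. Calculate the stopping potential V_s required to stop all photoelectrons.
1.1940 V

The stopping potential V_s satisfies: eV_s = KE_max

First, find KE_max using Einstein's equation:
E_photon = hc/λ = 2.7540 eV
KE_max = E_photon - φ = 2.7540 - 1.56 = 1.1940 eV

Since eV_s = KE_max:
V_s = KE_max/e = 1.1940 V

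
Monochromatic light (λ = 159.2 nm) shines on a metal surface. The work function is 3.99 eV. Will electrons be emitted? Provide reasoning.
Yes

For photoemission, the photon energy must exceed the work function.

Photon energy: E = hc/λ = 7.7880 eV
Work function: φ = 3.99 eV

Since E_photon (7.7880 eV) > φ (3.99 eV), photoemission WILL occur.
The threshold wavelength is λ₀ = hc/φ = 310.7 nm.
Since 159.2 nm < 310.7 nm, the light has sufficient energy.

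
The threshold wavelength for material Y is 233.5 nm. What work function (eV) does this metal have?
5.31 eV

At the threshold wavelength, photon energy equals work function:
φ = hc/λ₀

Calculating:
φ = (6.626×10⁻³⁴ J·s)(3×10⁸ m/s) / (233.5×10⁻⁹ m)
φ = 5.31 eV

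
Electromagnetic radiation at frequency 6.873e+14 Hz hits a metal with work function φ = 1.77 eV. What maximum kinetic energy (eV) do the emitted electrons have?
1.0724 eV

Using Einstein's photoelectric equation: KE_max = hf - φ

First, calculate the photon energy:
E_photon = hf = (6.626×10⁻³⁴ J·s)(6.873e+14 Hz)
E_photon = 2.8424 eV

Then, the maximum kinetic energy:
KE_max = E_photon - φ = 2.8424 eV - 1.77 eV = 1.0724 eV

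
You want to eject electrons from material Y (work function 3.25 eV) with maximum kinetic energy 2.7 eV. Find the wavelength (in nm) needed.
208.38 nm

From Einstein's equation: KE_max = hc/λ - φ

Rearranging for λ:
hc/λ = KE_max + φ
λ = hc/(KE_max + φ)

Required photon energy:
E_photon = KE_max + φ = 2.7 + 3.25 = 5.95 eV

Required wavelength:
λ = hc/E_photon = (6.626×10⁻³⁴)(3×10⁸) / (5.95 × 1.602×10⁻¹⁹)
λ = 208.38 nm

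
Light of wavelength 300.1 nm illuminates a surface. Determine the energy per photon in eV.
4.1314 eV

Using E = hf = hc/λ:

E = hc/λ = (6.626×10⁻³⁴ J·s)(3×10⁸ m/s) / (300.1×10⁻⁹ m)
E = 4.1314 eV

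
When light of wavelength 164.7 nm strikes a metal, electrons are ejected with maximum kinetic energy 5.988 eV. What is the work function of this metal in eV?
1.54 eV

From Einstein's photoelectric equation: KE_max = hf - φ = hc/λ - φ

Rearranging for φ:
φ = hc/λ - KE_max

Calculate photon energy:
E_photon = hc/λ = 7.5279 eV

Therefore:
φ = 7.5279 - 5.988 = 1.54 eV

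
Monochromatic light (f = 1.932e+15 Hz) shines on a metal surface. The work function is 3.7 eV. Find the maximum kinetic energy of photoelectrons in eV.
4.2901 eV

Using Einstein's photoelectric equation: KE_max = hf - φ

First, calculate the photon energy:
E_photon = hf = (6.626×10⁻³⁴ J·s)(1.932e+15 Hz)
E_photon = 7.9901 eV

Then, the maximum kinetic energy:
KE_max = E_photon - φ = 7.9901 eV - 3.7 eV = 4.2901 eV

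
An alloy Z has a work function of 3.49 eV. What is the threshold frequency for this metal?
8.4388e+14 Hz

The threshold frequency is when the photon energy equals the work function:
hf₀ = φ

Solving for f₀:
f₀ = φ/h = (3.49 eV × 1.602×10⁻¹⁹ J/eV) / (6.626×10⁻³⁴ J·s)
f₀ = 8.4388e+14 Hz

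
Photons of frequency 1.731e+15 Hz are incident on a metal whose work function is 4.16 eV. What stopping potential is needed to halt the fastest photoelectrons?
2.9988 V

The stopping potential V_s satisfies: eV_s = KE_max

First, find KE_max using Einstein's equation:
E_photon = hf = (6.626×10⁻³⁴ J·s)(1.731e+15 Hz) = 7.1588 eV
KE_max = E_photon - φ = 7.1588 - 4.16 = 2.9988 eV

Since eV_s = KE_max:
V_s = KE_max/e = 2.9988 V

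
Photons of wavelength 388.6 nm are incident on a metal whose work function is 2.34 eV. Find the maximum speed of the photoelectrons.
5.4698e+05 m/s

First, find the maximum kinetic energy:
E_photon = hc/λ = 3.1905 eV
KE_max = E_photon - φ = 3.1905 - 2.34 = 0.8505 eV

Convert to Joules: KE_max = 0.8505 × 1.602×10⁻¹⁹ J = 1.3627e-19 J

Then use KE = ½mv² to find velocity:
v = √(2·KE/m) = √(2 × 1.3627e-19 J / 9.109e-31 kg)
v = 5.4698e+05 m/s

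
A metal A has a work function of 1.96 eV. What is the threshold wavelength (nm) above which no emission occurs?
632.57 nm

The threshold wavelength is when the photon energy equals the work function:
hc/λ₀ = φ

Solving for λ₀:
λ₀ = hc/φ = (6.626×10⁻³⁴ J·s)(3×10⁸ m/s) / (1.96 eV × 1.602×10⁻¹⁹ J/eV)
λ₀ = 632.57 nm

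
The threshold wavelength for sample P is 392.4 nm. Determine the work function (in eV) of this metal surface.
3.16 eV

At the threshold wavelength, photon energy equals work function:
φ = hc/λ₀

Calculating:
φ = (6.626×10⁻³⁴ J·s)(3×10⁸ m/s) / (392.4×10⁻⁹ m)
φ = 3.16 eV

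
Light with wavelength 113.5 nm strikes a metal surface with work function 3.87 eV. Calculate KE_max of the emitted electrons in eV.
7.0537 eV

Using Einstein's photoelectric equation: KE_max = hf - φ = hc/λ - φ

First, calculate the photon energy:
E_photon = hc/λ = (6.626×10⁻³⁴ J·s)(3×10⁸ m/s) / (113.5×10⁻⁹ m)
E_photon = 10.9237 eV

Then, the maximum kinetic energy:
KE_max = E_photon - φ = 10.9237 eV - 3.87 eV = 7.0537 eV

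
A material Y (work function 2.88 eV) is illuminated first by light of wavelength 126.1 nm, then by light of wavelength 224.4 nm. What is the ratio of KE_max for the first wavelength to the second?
2.6283

Using Einstein's equation: KE_max = hc/λ - φ

For λ₁ = 126.1 nm:
E₁ = hc/λ₁ = 9.8322 eV
KE₁ = E₁ - φ = 9.8322 - 2.88 = 6.9522 eV

For λ₂ = 224.4 nm:
E₂ = hc/λ₂ = 5.5251 eV
KE₂ = E₂ - φ = 5.5251 - 2.88 = 2.6451 eV

Ratio: KE₁/KE₂ = 6.9522/2.6451 = 2.6283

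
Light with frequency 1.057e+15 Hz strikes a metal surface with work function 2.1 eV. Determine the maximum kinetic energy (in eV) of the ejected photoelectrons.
2.2714 eV

Using Einstein's photoelectric equation: KE_max = hf - φ

First, calculate the photon energy:
E_photon = hf = (6.626×10⁻³⁴ J·s)(1.057e+15 Hz)
E_photon = 4.3714 eV

Then, the maximum kinetic energy:
KE_max = E_photon - φ = 4.3714 eV - 2.1 eV = 2.2714 eV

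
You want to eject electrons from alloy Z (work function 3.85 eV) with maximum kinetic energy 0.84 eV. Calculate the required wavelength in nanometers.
264.36 nm

From Einstein's equation: KE_max = hc/λ - φ

Rearranging for λ:
hc/λ = KE_max + φ
λ = hc/(KE_max + φ)

Required photon energy:
E_photon = KE_max + φ = 0.84 + 3.85 = 4.69 eV

Required wavelength:
λ = hc/E_photon = (6.626×10⁻³⁴)(3×10⁸) / (4.69 × 1.602×10⁻¹⁹)
λ = 264.36 nm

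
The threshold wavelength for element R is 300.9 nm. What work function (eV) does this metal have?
4.12 eV

At the threshold wavelength, photon energy equals work function:
φ = hc/λ₀

Calculating:
φ = (6.626×10⁻³⁴ J·s)(3×10⁸ m/s) / (300.9×10⁻⁹ m)
φ = 4.12 eV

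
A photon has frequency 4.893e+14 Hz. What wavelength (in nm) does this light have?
612.70 nm

Using the wave equation: c = fλ

Solving for wavelength:
λ = c/f = (3×10⁸ m/s) / (4.893e+14 Hz)
λ = 612.70 nm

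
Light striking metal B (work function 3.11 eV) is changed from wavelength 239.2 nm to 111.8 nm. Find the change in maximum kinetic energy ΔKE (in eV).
5.9065 eV

Using Einstein's equation: KE_max = hc/λ - φ

For λ₁ = 239.2 nm:
KE₁ = hc/λ₁ - φ = 5.1833 - 3.11 = 2.0733 eV

For λ₂ = 111.8 nm:
KE₂ = hc/λ₂ - φ = 11.0898 - 3.11 = 7.9798 eV

Change in KE:
ΔKE = KE₂ - KE₁ = 7.9798 - 2.0733 = 5.9065 eV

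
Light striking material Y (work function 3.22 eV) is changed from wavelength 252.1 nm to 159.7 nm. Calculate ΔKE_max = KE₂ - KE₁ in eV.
2.8455 eV

Using Einstein's equation: KE_max = hc/λ - φ

For λ₁ = 252.1 nm:
KE₁ = hc/λ₁ - φ = 4.9181 - 3.22 = 1.6981 eV

For λ₂ = 159.7 nm:
KE₂ = hc/λ₂ - φ = 7.7636 - 3.22 = 4.5436 eV

Change in KE:
ΔKE = KE₂ - KE₁ = 4.5436 - 1.6981 = 2.8455 eV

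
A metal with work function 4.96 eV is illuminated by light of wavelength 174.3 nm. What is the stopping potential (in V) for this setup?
2.1533 V

The stopping potential V_s satisfies: eV_s = KE_max

First, find KE_max using Einstein's equation:
E_photon = hc/λ = 7.1133 eV
KE_max = E_photon - φ = 7.1133 - 4.96 = 2.1533 eV

Since eV_s = KE_max:
V_s = KE_max/e = 2.1533 V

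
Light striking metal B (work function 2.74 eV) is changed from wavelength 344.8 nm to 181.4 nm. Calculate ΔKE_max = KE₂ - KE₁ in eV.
3.2390 eV

Using Einstein's equation: KE_max = hc/λ - φ

For λ₁ = 344.8 nm:
KE₁ = hc/λ₁ - φ = 3.5958 - 2.74 = 0.8558 eV

For λ₂ = 181.4 nm:
KE₂ = hc/λ₂ - φ = 6.8349 - 2.74 = 4.0949 eV

Change in KE:
ΔKE = KE₂ - KE₁ = 4.0949 - 0.8558 = 3.2390 eV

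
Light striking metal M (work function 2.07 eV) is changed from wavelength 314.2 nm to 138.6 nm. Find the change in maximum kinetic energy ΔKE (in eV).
4.9994 eV

Using Einstein's equation: KE_max = hc/λ - φ

For λ₁ = 314.2 nm:
KE₁ = hc/λ₁ - φ = 3.9460 - 2.07 = 1.8760 eV

For λ₂ = 138.6 nm:
KE₂ = hc/λ₂ - φ = 8.9455 - 2.07 = 6.8755 eV

Change in KE:
ΔKE = KE₂ - KE₁ = 6.8755 - 1.8760 = 4.9994 eV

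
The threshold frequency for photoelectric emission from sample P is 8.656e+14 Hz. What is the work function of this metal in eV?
3.58 eV

At the threshold frequency, photon energy equals work function:
φ = hf₀

Calculating:
φ = (6.626×10⁻³⁴ J·s)(8.656e+14 Hz)
φ = 3.58 eV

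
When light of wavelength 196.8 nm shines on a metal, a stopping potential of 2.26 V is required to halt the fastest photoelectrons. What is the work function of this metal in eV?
4.04 eV

The stopping potential gives the maximum kinetic energy: KE_max = eV_s = 2.26 eV

From Einstein's photoelectric equation: KE_max = hc/λ - φ
Rearranging: φ = hc/λ - KE_max

Calculate photon energy:
E_photon = hc/λ = (6.626×10⁻³⁴ J·s)(3×10⁸ m/s) / (196.8×10⁻⁹ m) = 6.3000 eV

Therefore:
φ = 6.3000 - 2.26 = 4.04 eV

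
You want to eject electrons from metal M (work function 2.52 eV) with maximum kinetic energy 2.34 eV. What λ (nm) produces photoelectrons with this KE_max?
255.11 nm

From Einstein's equation: KE_max = hc/λ - φ

Rearranging for λ:
hc/λ = KE_max + φ
λ = hc/(KE_max + φ)

Required photon energy:
E_photon = KE_max + φ = 2.34 + 2.52 = 4.86 eV

Required wavelength:
λ = hc/E_photon = (6.626×10⁻³⁴)(3×10⁸) / (4.86 × 1.602×10⁻¹⁹)
λ = 255.11 nm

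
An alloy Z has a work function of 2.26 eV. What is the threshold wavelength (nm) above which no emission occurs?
548.60 nm

The threshold wavelength is when the photon energy equals the work function:
hc/λ₀ = φ

Solving for λ₀:
λ₀ = hc/φ = (6.626×10⁻³⁴ J·s)(3×10⁸ m/s) / (2.26 eV × 1.602×10⁻¹⁹ J/eV)
λ₀ = 548.60 nm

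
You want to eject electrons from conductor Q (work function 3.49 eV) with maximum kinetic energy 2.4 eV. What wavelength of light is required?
210.50 nm

From Einstein's equation: KE_max = hc/λ - φ

Rearranging for λ:
hc/λ = KE_max + φ
λ = hc/(KE_max + φ)

Required photon energy:
E_photon = KE_max + φ = 2.4 + 3.49 = 5.89 eV

Required wavelength:
λ = hc/E_photon = (6.626×10⁻³⁴)(3×10⁸) / (5.89 × 1.602×10⁻¹⁹)
λ = 210.50 nm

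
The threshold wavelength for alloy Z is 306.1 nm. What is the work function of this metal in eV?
4.05 eV

At the threshold wavelength, photon energy equals work function:
φ = hc/λ₀

Calculating:
φ = (6.626×10⁻³⁴ J·s)(3×10⁸ m/s) / (306.1×10⁻⁹ m)
φ = 4.05 eV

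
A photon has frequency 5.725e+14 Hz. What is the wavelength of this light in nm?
523.65 nm

Using the wave equation: c = fλ

Solving for wavelength:
λ = c/f = (3×10⁸ m/s) / (5.725e+14 Hz)
λ = 523.65 nm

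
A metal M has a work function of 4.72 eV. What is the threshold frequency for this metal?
1.1413e+15 Hz

The threshold frequency is when the photon energy equals the work function:
hf₀ = φ

Solving for f₀:
f₀ = φ/h = (4.72 eV × 1.602×10⁻¹⁹ J/eV) / (6.626×10⁻³⁴ J·s)
f₀ = 1.1413e+15 Hz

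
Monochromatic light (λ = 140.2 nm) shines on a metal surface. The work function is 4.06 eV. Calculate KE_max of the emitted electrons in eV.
4.7834 eV

Using Einstein's photoelectric equation: KE_max = hf - φ = hc/λ - φ

First, calculate the photon energy:
E_photon = hc/λ = (6.626×10⁻³⁴ J·s)(3×10⁸ m/s) / (140.2×10⁻⁹ m)
E_photon = 8.8434 eV

Then, the maximum kinetic energy:
KE_max = E_photon - φ = 8.8434 eV - 4.06 eV = 4.7834 eV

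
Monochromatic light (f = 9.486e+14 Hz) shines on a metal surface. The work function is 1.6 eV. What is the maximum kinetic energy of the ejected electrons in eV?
2.3231 eV

Using Einstein's photoelectric equation: KE_max = hf - φ

First, calculate the photon energy:
E_photon = hf = (6.626×10⁻³⁴ J·s)(9.486e+14 Hz)
E_photon = 3.9231 eV

Then, the maximum kinetic energy:
KE_max = E_photon - φ = 3.9231 eV - 1.6 eV = 2.3231 eV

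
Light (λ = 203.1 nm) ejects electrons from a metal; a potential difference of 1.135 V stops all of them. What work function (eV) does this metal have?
4.97 eV

The stopping potential gives the maximum kinetic energy: KE_max = eV_s = 1.135 eV

From Einstein's photoelectric equation: KE_max = hc/λ - φ
Rearranging: φ = hc/λ - KE_max

Calculate photon energy:
E_photon = hc/λ = (6.626×10⁻³⁴ J·s)(3×10⁸ m/s) / (203.1×10⁻⁹ m) = 6.1046 eV

Therefore:
φ = 6.1046 - 1.135 = 4.97 eV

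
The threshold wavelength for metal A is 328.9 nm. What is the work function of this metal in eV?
3.77 eV

At the threshold wavelength, photon energy equals work function:
φ = hc/λ₀

Calculating:
φ = (6.626×10⁻³⁴ J·s)(3×10⁸ m/s) / (328.9×10⁻⁹ m)
φ = 3.77 eV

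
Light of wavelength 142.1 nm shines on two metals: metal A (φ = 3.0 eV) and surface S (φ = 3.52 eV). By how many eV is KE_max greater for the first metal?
0.5200 eV

Using KE_max = hc/λ - φ for each metal:

Photon energy: E = hc/λ = 8.7251 eV

For metal A (φ₁ = 3.0 eV):
KE₁ = E - φ₁ = 8.7251 - 3.0 = 5.7251 eV

For surface S (φ₂ = 3.52 eV):
KE₂ = E - φ₂ = 8.7251 - 3.52 = 5.2051 eV

Difference:
ΔKE = KE₁ - KE₂ = 5.7251 - 5.2051 = 0.5200 eV

Note: The difference equals the difference in work functions: 3.52 - 3.0 = 0.52 eV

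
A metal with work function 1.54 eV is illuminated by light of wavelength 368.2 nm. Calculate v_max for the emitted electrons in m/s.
8.0174e+05 m/s

First, find the maximum kinetic energy:
E_photon = hc/λ = 3.3673 eV
KE_max = E_photon - φ = 3.3673 - 1.54 = 1.8273 eV

Convert to Joules: KE_max = 1.8273 × 1.602×10⁻¹⁹ J = 2.9277e-19 J

Then use KE = ½mv² to find velocity:
v = √(2·KE/m) = √(2 × 2.9277e-19 J / 9.109e-31 kg)
v = 8.0174e+05 m/s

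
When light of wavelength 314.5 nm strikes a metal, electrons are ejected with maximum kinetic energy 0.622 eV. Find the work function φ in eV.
3.32 eV

From Einstein's photoelectric equation: KE_max = hf - φ = hc/λ - φ

Rearranging for φ:
φ = hc/λ - KE_max

Calculate photon energy:
E_photon = hc/λ = 3.9423 eV

Therefore:
φ = 3.9423 - 0.622 = 3.32 eV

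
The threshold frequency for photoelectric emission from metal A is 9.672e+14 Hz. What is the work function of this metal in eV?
4.00 eV

At the threshold frequency, photon energy equals work function:
φ = hf₀

Calculating:
φ = (6.626×10⁻³⁴ J·s)(9.672e+14 Hz)
φ = 4.00 eV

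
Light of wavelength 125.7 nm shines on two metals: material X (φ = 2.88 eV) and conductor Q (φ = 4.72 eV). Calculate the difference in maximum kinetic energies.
1.8400 eV

Using KE_max = hc/λ - φ for each metal:

Photon energy: E = hc/λ = 9.8635 eV

For material X (φ₁ = 2.88 eV):
KE₁ = E - φ₁ = 9.8635 - 2.88 = 6.9835 eV

For conductor Q (φ₂ = 4.72 eV):
KE₂ = E - φ₂ = 9.8635 - 4.72 = 5.1435 eV

Difference:
ΔKE = KE₁ - KE₂ = 6.9835 - 5.1435 = 1.8400 eV

Note: The difference equals the difference in work functions: 4.72 - 2.88 = 1.84 eV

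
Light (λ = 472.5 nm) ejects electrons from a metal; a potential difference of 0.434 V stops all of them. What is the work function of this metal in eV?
2.19 eV

The stopping potential gives the maximum kinetic energy: KE_max = eV_s = 0.434 eV

From Einstein's photoelectric equation: KE_max = hc/λ - φ
Rearranging: φ = hc/λ - KE_max

Calculate photon energy:
E_photon = hc/λ = (6.626×10⁻³⁴ J·s)(3×10⁸ m/s) / (472.5×10⁻⁹ m) = 2.6240 eV

Therefore:
φ = 2.6240 - 0.434 = 2.19 eV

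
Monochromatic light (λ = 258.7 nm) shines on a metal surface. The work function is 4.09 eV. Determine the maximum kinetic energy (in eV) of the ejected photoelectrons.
0.7026 eV

Using Einstein's photoelectric equation: KE_max = hf - φ = hc/λ - φ

First, calculate the photon energy:
E_photon = hc/λ = (6.626×10⁻³⁴ J·s)(3×10⁸ m/s) / (258.7×10⁻⁹ m)
E_photon = 4.7926 eV

Then, the maximum kinetic energy:
KE_max = E_photon - φ = 4.7926 eV - 4.09 eV = 0.7026 eV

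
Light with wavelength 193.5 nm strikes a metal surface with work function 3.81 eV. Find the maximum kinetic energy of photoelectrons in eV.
2.5975 eV

Using Einstein's photoelectric equation: KE_max = hf - φ = hc/λ - φ

First, calculate the photon energy:
E_photon = hc/λ = (6.626×10⁻³⁴ J·s)(3×10⁸ m/s) / (193.5×10⁻⁹ m)
E_photon = 6.4075 eV

Then, the maximum kinetic energy:
KE_max = E_photon - φ = 6.4075 eV - 3.81 eV = 2.5975 eV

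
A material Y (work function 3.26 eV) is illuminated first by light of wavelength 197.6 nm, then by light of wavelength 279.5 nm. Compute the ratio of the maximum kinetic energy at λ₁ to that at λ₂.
2.5635

Using Einstein's equation: KE_max = hc/λ - φ

For λ₁ = 197.6 nm:
E₁ = hc/λ₁ = 6.2745 eV
KE₁ = E₁ - φ = 6.2745 - 3.26 = 3.0145 eV

For λ₂ = 279.5 nm:
E₂ = hc/λ₂ = 4.4359 eV
KE₂ = E₂ - φ = 4.4359 - 3.26 = 1.1759 eV

Ratio: KE₁/KE₂ = 3.0145/1.1759 = 2.5635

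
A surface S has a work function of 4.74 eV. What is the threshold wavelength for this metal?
261.57 nm

The threshold wavelength is when the photon energy equals the work function:
hc/λ₀ = φ

Solving for λ₀:
λ₀ = hc/φ = (6.626×10⁻³⁴ J·s)(3×10⁸ m/s) / (4.74 eV × 1.602×10⁻¹⁹ J/eV)
λ₀ = 261.57 nm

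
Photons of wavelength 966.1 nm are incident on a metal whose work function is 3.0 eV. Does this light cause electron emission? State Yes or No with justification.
No

For photoemission, the photon energy must exceed the work function.

Photon energy: E = hc/λ = 1.2833 eV
Work function: φ = 3.0 eV

Since E_photon (1.2833 eV) < φ (3.0 eV), photoemission will NOT occur.
The threshold wavelength is λ₀ = hc/φ = 413.3 nm.
Since 966.1 nm > 413.3 nm, the photons lack sufficient energy.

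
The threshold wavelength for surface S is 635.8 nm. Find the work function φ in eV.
1.95 eV

At the threshold wavelength, photon energy equals work function:
φ = hc/λ₀

Calculating:
φ = (6.626×10⁻³⁴ J·s)(3×10⁸ m/s) / (635.8×10⁻⁹ m)
φ = 1.95 eV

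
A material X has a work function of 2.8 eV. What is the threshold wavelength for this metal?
442.80 nm

The threshold wavelength is when the photon energy equals the work function:
hc/λ₀ = φ

Solving for λ₀:
λ₀ = hc/φ = (6.626×10⁻³⁴ J·s)(3×10⁸ m/s) / (2.8 eV × 1.602×10⁻¹⁹ J/eV)
λ₀ = 442.80 nm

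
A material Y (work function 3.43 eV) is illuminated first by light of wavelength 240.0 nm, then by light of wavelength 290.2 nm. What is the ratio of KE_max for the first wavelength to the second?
2.0609

Using Einstein's equation: KE_max = hc/λ - φ

For λ₁ = 240.0 nm:
E₁ = hc/λ₁ = 5.1660 eV
KE₁ = E₁ - φ = 5.1660 - 3.43 = 1.7360 eV

For λ₂ = 290.2 nm:
E₂ = hc/λ₂ = 4.2724 eV
KE₂ = E₂ - φ = 4.2724 - 3.43 = 0.8424 eV

Ratio: KE₁/KE₂ = 1.7360/0.8424 = 2.0609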